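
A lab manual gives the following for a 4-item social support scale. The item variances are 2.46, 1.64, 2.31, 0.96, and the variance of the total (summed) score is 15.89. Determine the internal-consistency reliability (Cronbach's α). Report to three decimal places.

α = 0.715

sum of item variances = 2.46 + 1.64 + 2.31 + 0.96 = 7.37
α = (k/(k−1))·(1 − sum of item variances/σ²_total) = (4/3)·(1 − 7.37/15.89) = 0.715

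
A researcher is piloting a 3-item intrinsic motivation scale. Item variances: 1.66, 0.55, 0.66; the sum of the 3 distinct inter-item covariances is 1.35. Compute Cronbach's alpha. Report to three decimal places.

Σσᵢ² = 1.66 + 0.55 + 0.66 = 2.87
Sum of distinct covariances = 1.35
Var(T) = Σσᵢ² + 2·Σcov = 2.87 + 2 × 1.35 = 5.57
α = (3/2)·(1 − 2.87/5.57) = 0.727

α = 0.727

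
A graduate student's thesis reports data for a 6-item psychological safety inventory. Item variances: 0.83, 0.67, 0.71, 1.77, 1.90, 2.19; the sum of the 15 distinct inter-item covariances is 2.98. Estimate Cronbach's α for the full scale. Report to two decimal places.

Cronbach's α = 0.51

ΣVar(i) = 0.83 + 0.67 + 0.71 + 1.77 + 1.90 + 2.19 = 8.07
Sum of distinct covariances = 2.98
σ²_T = ΣVar(i) + 2·Σcov = 8.07 + 2 × 2.98 = 14.03
α = (6/5)·(1 − 8.07/14.03) = 0.51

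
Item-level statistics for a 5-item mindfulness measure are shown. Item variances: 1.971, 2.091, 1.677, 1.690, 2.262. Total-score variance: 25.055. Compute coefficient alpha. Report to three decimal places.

α = 0.767

ΣVar(i) = 1.971 + 2.091 + 1.677 + 1.690 + 2.262 = 9.691
α = (k/(k−1))·(1 − ΣVar(i)/total variance) = (5/4)·(1 − 9.691/25.055) = 0.767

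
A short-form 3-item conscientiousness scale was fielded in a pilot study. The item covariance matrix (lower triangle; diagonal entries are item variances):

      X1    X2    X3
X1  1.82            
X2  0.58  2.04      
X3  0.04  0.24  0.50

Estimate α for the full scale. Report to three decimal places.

α = 0.424

sum of item variances = 1.82 + 2.04 + 0.50 = 4.36
Sum of off-diagonal covariances = 0.86
σ²_total = 4.36 + 2 × 0.86 = 6.08
α = (k/(k−1))·(1 − sum of item variances/σ²_total) = (3/2)·(1 − 4.36/6.08) = 0.424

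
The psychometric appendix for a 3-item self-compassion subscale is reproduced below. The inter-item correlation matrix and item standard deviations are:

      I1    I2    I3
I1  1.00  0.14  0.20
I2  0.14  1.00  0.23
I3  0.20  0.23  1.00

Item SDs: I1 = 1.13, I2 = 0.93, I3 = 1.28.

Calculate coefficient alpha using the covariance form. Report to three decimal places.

Σσ²ᵢ = 1.13² + 0.93² + 1.28² = 3.7802
Covariances σ_ij = r_ij · s_i · s_j:
  σ(I1,I2) = 0.14 × 1.13 × 0.93 = 0.1471
  σ(I1,I3) = 0.20 × 1.13 × 1.28 = 0.2893
  σ(I2,I3) = 0.23 × 0.93 × 1.28 = 0.2738
σ²_T = Σσ²ᵢ + 2·Σσ_ij = 3.7802 + 2 × 0.7102 = 5.2006
α = (3/2)·(1 − 3.7802/5.2006) = 0.410

coefficient alpha = 0.410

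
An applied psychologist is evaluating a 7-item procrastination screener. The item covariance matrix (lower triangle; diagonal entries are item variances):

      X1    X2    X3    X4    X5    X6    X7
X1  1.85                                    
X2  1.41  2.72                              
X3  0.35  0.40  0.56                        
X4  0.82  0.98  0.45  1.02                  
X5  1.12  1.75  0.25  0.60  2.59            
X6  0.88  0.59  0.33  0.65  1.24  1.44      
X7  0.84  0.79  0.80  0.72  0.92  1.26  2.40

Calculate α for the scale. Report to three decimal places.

Σσᵢ² = 1.85 + 2.72 + 0.56 + 1.02 + 2.59 + 1.44 + 2.40 = 12.58
Sum of off-diagonal covariances = 17.15
σ²_T = 12.58 + 2 × 17.15 = 46.88
α = (k/(k−1))·(1 − Σσᵢ²/σ²_T) = (7/6)·(1 − 12.58/46.88) = 0.854

α = 0.854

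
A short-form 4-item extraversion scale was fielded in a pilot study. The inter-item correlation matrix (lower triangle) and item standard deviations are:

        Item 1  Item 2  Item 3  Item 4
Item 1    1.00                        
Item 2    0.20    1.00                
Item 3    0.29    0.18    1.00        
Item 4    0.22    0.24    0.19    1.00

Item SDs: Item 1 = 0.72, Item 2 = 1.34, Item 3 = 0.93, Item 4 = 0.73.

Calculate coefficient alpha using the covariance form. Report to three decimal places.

Σσ²ᵢ = 0.72² + 1.34² + 0.93² + 0.73² = 3.7118
Covariances σ_ij = r_ij · s_i · s_j:
  σ(Item 1,Item 2) = 0.20 × 0.72 × 1.34 = 0.1930
  σ(Item 1,Item 3) = 0.29 × 0.72 × 0.93 = 0.1942
  σ(Item 1,Item 4) = 0.22 × 0.72 × 0.73 = 0.1156
  σ(Item 2,Item 3) = 0.18 × 1.34 × 0.93 = 0.2243
  σ(Item 2,Item 4) = 0.24 × 1.34 × 0.73 = 0.2348
  σ(Item 3,Item 4) = 0.19 × 0.93 × 0.73 = 0.1290
σ²_T = Σσ²ᵢ + 2·Σσ_ij = 3.7118 + 2 × 1.0909 = 5.8936
α = (4/3)·(1 − 3.7118/5.8936) = 0.494

coefficient alpha = 0.494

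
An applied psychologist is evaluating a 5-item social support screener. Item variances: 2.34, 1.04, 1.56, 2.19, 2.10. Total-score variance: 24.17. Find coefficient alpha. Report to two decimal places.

coefficient alpha = 0.77

Σσ²ᵢ = 2.34 + 1.04 + 1.56 + 2.19 + 2.10 = 9.23
α = (k/(k−1))·(1 − Σσ²ᵢ/Var(T)) = (5/4)·(1 − 9.23/24.17) = 0.77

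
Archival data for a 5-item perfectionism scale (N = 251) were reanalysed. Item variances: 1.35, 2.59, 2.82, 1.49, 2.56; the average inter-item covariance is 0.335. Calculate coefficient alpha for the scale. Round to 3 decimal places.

ΣVar(i) = 1.35 + 2.59 + 2.82 + 1.49 + 2.56 = 10.81
Sum of the 10 distinct covariances = 10 × 0.335 = 3.350
total variance = ΣVar(i) + 2·Σcov = 10.81 + 2 × 3.350 = 17.510
α = (5/4)·(1 − 10.81/17.510) = 0.478

coefficient alpha = 0.478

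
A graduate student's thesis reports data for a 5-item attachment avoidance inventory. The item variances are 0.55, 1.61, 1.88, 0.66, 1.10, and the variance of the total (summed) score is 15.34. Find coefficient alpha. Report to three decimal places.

α = 0.777

ΣVar(i) = 0.55 + 1.61 + 1.88 + 0.66 + 1.10 = 5.80
α = (k/(k−1))·(1 − ΣVar(i)/Var(T)) = (5/4)·(1 − 5.80/15.34) = 0.777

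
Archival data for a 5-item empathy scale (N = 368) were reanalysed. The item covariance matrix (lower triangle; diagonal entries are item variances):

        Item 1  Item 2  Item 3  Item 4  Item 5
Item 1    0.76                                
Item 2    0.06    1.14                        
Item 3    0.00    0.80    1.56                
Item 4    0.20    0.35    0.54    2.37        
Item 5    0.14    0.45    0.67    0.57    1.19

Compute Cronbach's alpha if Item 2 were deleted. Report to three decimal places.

Cronbach's alpha = 0.559

Remaining items: Item 1, Item 3, Item 4, Item 5 (k = 4).
sum of item variances = 0.76 + 1.56 + 2.37 + 1.19 = 5.88
σ²_total = 5.88 + 2 × 2.12 = 10.12
α (item deleted) = (4/3)·(1 − 5.88/10.12) = 0.559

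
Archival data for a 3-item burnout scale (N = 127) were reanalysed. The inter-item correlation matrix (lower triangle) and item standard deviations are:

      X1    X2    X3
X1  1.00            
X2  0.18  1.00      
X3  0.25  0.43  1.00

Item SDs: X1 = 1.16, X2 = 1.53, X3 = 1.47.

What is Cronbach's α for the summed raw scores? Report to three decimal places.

Cronbach's α = 0.554

Σσ²ᵢ = 1.16² + 1.53² + 1.47² = 5.8474
Covariances σ_ij = r_ij · s_i · s_j:
  σ(X1,X2) = 0.18 × 1.16 × 1.53 = 0.3195
  σ(X1,X3) = 0.25 × 1.16 × 1.47 = 0.4263
  σ(X2,X3) = 0.43 × 1.53 × 1.47 = 0.9671
σ²_T = Σσ²ᵢ + 2·Σσ_ij = 5.8474 + 2 × 1.7129 = 9.2732
α = (3/2)·(1 − 5.8474/9.2732) = 0.554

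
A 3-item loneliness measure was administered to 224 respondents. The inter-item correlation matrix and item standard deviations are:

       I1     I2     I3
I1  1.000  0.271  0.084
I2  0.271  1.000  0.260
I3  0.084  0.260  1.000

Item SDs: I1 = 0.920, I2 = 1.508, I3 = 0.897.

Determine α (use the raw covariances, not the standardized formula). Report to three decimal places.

α = 0.433

Σσ²ᵢ = 0.920² + 1.508² + 0.897² = 3.9251
Covariances σ_ij = r_ij · s_i · s_j:
  σ(I1,I2) = 0.271 × 0.920 × 1.508 = 0.3760
  σ(I1,I3) = 0.084 × 0.920 × 0.897 = 0.0693
  σ(I2,I3) = 0.260 × 1.508 × 0.897 = 0.3517
σ²_T = Σσ²ᵢ + 2·Σσ_ij = 3.9251 + 2 × 0.7970 = 5.5191
α = (3/2)·(1 − 3.9251/5.5191) = 0.433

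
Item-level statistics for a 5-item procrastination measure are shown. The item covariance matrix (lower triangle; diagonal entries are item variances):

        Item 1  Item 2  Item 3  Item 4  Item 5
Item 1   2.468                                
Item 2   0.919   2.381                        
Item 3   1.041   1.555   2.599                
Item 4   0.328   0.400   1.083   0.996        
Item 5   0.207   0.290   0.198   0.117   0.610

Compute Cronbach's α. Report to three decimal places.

α = 0.719

ΣVar(i) = 2.468 + 2.381 + 2.599 + 0.996 + 0.610 = 9.054
Sum of off-diagonal covariances = 6.138
σ²_T = 9.054 + 2 × 6.138 = 21.330
α = (k/(k−1))·(1 − ΣVar(i)/σ²_T) = (5/4)·(1 − 9.054/21.330) = 0.719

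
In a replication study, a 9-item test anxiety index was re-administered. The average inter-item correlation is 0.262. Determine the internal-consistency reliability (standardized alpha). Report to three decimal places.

α = 0.762

Standardized α = k·r̄ / (1 + (k−1)·r̄) = 9 × 0.262 / (1 + 8 × 0.262)
  = 2.3580 / 3.0960 = 0.762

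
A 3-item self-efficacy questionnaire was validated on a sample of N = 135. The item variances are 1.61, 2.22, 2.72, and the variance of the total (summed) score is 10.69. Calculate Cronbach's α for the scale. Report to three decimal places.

ΣVar(i) = 1.61 + 2.22 + 2.72 = 6.55
α = (k/(k−1))·(1 − ΣVar(i)/Var(T)) = (3/2)·(1 − 6.55/10.69) = 0.581

α = 0.581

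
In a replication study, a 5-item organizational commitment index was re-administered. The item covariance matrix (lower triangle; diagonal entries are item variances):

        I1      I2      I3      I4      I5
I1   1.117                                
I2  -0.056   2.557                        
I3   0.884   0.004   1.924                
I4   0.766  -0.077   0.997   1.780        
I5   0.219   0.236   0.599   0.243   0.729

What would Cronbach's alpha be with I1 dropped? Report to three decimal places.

Remaining items: I2, I3, I4, I5 (k = 4).
Σσ²ᵢ = 2.557 + 1.924 + 1.780 + 0.729 = 6.990
total variance = 6.990 + 2 × 2.002 = 10.994
α (item deleted) = (4/3)·(1 − 6.990/10.994) = 0.486

α = 0.486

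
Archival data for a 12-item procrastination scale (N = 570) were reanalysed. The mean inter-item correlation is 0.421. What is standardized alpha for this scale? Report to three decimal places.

standardized alpha = 0.897

Standardized α = k·r̄ / (1 + (k−1)·r̄) = 12 × 0.421 / (1 + 11 × 0.421)
  = 5.0520 / 5.6310 = 0.897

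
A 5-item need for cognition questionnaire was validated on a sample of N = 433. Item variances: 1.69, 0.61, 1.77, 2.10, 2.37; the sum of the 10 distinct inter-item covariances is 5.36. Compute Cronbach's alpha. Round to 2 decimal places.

sum of item variances = 1.69 + 0.61 + 1.77 + 2.10 + 2.37 = 8.54
Sum of distinct covariances = 5.36
σ²_T = sum of item variances + 2·Σcov = 8.54 + 2 × 5.36 = 19.26
α = (5/4)·(1 − 8.54/19.26) = 0.70

Cronbach's alpha = 0.70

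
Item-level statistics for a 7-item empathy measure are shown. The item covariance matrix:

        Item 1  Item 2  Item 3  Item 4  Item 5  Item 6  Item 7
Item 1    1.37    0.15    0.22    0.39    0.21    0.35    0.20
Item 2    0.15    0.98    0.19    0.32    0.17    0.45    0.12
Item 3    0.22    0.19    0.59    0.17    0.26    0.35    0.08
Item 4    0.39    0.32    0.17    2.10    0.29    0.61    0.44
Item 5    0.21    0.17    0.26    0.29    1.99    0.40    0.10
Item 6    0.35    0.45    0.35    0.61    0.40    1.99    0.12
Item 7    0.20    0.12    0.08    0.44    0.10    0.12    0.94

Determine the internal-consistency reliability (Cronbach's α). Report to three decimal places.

ΣVar(i) = 1.37 + 0.98 + 0.59 + 2.10 + 1.99 + 1.99 + 0.94 = 9.96
Sum of the distinct covariances = 5.59
Var(T) = 9.96 + 2 × 5.59 = 21.14
α = (k/(k−1))·(1 − ΣVar(i)/Var(T)) = (7/6)·(1 − 9.96/21.14) = 0.617

α = 0.617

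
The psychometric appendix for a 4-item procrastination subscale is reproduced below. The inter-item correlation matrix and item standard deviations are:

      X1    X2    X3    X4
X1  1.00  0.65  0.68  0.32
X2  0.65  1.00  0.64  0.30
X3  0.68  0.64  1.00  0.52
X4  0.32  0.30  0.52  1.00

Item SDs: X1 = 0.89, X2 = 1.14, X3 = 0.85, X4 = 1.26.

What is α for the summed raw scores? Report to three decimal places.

α = 0.784

Σσ²ᵢ = 0.89² + 1.14² + 0.85² + 1.26² = 4.4018
Covariances σ_ij = r_ij · s_i · s_j:
  σ(X1,X2) = 0.65 × 0.89 × 1.14 = 0.6595
  σ(X1,X3) = 0.68 × 0.89 × 0.85 = 0.5144
  σ(X1,X4) = 0.32 × 0.89 × 1.26 = 0.3588
  σ(X2,X3) = 0.64 × 1.14 × 0.85 = 0.6202
  σ(X2,X4) = 0.30 × 1.14 × 1.26 = 0.4309
  σ(X3,X4) = 0.52 × 0.85 × 1.26 = 0.5569
σ²_T = Σσ²ᵢ + 2·Σσ_ij = 4.4018 + 2 × 3.1407 = 10.6832
α = (4/3)·(1 − 4.4018/10.6832) = 0.784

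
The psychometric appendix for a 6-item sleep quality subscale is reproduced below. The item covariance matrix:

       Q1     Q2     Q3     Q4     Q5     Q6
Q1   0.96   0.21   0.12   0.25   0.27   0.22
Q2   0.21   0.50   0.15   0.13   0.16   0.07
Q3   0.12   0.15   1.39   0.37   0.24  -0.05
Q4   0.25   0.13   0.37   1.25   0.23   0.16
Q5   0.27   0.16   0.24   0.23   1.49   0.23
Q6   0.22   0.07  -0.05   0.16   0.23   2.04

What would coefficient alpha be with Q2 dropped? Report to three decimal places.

Remaining items: Q1, Q3, Q4, Q5, Q6 (k = 5).
Σσ²ᵢ = 0.96 + 1.39 + 1.25 + 1.49 + 2.04 = 7.13
σ²_T = 7.13 + 2 × 2.04 = 11.21
α (item deleted) = (5/4)·(1 − 7.13/11.21) = 0.455

coefficient alpha = 0.455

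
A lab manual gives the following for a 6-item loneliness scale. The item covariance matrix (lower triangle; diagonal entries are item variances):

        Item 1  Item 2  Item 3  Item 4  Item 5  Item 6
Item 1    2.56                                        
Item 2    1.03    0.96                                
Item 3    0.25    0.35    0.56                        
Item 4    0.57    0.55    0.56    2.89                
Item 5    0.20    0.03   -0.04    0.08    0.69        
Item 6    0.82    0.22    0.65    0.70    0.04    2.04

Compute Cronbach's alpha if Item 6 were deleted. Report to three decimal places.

α = 0.604

Remaining items: Item 1, Item 2, Item 3, Item 4, Item 5 (k = 5).
sum of item variances = 2.56 + 0.96 + 0.56 + 2.89 + 0.69 = 7.66
Var(T) = 7.66 + 2 × 3.58 = 14.82
α (item deleted) = (5/4)·(1 − 7.66/14.82) = 0.604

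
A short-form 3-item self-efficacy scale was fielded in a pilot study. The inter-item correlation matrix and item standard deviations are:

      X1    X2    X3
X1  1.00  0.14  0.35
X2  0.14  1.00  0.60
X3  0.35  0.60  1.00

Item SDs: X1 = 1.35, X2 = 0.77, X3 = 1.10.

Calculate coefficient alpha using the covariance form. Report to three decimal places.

Σσ²ᵢ = 1.35² + 0.77² + 1.10² = 3.6254
Covariances σ_ij = r_ij · s_i · s_j:
  σ(X1,X2) = 0.14 × 1.35 × 0.77 = 0.1455
  σ(X1,X3) = 0.35 × 1.35 × 1.10 = 0.5198
  σ(X2,X3) = 0.60 × 0.77 × 1.10 = 0.5082
σ²_T = Σσ²ᵢ + 2·Σσ_ij = 3.6254 + 2 × 1.1735 = 5.9724
α = (3/2)·(1 − 3.6254/5.9724) = 0.589

α = 0.589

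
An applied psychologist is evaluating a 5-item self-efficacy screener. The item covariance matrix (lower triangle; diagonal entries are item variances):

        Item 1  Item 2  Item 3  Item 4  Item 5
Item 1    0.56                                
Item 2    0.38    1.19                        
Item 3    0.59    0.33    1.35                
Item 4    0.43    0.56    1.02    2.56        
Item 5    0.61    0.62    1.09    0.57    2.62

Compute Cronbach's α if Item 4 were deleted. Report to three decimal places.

Remaining items: Item 1, Item 2, Item 3, Item 5 (k = 4).
Σσᵢ² = 0.56 + 1.19 + 1.35 + 2.62 = 5.72
total variance = 5.72 + 2 × 3.62 = 12.96
α (item deleted) = (4/3)·(1 − 5.72/12.96) = 0.745

Cronbach's α = 0.745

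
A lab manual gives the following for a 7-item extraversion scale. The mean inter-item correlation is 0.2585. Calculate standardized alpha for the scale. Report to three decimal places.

standardized alpha = 0.709

Standardized α = k·r̄ / (1 + (k−1)·r̄) = 7 × 0.2585 / (1 + 6 × 0.2585)
  = 1.8095 / 2.5510 = 0.709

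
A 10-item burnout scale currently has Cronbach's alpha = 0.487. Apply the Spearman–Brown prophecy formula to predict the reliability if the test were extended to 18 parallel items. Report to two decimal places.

Length factor m = 18/10 = 1.8000
α' = m·α / (1 + (m−1)·α)
   = 18/10 × 0.487 / (1 + (18/10 − 1) × 0.487)
   = 0.8766 / 1.3896 = 0.63

predicted reliability = 0.63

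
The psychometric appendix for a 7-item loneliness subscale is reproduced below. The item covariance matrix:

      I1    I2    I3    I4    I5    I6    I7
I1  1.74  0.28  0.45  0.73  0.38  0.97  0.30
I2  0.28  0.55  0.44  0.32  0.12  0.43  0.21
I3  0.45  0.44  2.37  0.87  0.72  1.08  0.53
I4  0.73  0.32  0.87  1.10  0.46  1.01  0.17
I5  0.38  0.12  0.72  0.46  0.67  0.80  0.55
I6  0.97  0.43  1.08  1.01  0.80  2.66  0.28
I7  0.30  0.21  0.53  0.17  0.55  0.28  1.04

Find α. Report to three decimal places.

α = 0.801

ΣVar(i) = 1.74 + 0.55 + 2.37 + 1.10 + 0.67 + 2.66 + 1.04 = 10.13
Sum of the distinct covariances = 11.10
Var(T) = 10.13 + 2 × 11.10 = 32.33
α = (k/(k−1))·(1 − ΣVar(i)/Var(T)) = (7/6)·(1 − 10.13/32.33) = 0.801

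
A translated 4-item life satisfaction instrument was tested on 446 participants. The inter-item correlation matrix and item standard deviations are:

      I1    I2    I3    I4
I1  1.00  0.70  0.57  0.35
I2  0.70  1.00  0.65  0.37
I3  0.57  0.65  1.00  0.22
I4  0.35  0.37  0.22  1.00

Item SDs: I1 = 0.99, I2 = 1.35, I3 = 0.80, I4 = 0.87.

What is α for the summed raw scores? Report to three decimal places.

α = 0.782

Σσ²ᵢ = 0.99² + 1.35² + 0.80² + 0.87² = 4.1995
Covariances σ_ij = r_ij · s_i · s_j:
  σ(I1,I2) = 0.70 × 0.99 × 1.35 = 0.9355
  σ(I1,I3) = 0.57 × 0.99 × 0.80 = 0.4514
  σ(I1,I4) = 0.35 × 0.99 × 0.87 = 0.3015
  σ(I2,I3) = 0.65 × 1.35 × 0.80 = 0.7020
  σ(I2,I4) = 0.37 × 1.35 × 0.87 = 0.4346
  σ(I3,I4) = 0.22 × 0.80 × 0.87 = 0.1531
σ²_T = Σσ²ᵢ + 2·Σσ_ij = 4.1995 + 2 × 2.9781 = 10.1557
α = (4/3)·(1 − 4.1995/10.1557) = 0.782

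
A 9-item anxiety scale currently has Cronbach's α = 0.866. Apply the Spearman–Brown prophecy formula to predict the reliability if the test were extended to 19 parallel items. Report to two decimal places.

Length factor m = 19/9 = 2.1111
α' = m·α / (1 + (m−1)·α)
   = 19/9 × 0.866 / (1 + (19/9 − 1) × 0.866)
   = 1.8282 / 1.9622 = 0.93

predicted reliability = 0.93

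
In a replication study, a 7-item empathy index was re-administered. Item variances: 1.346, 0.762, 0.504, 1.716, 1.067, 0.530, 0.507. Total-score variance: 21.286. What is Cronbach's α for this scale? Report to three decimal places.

Σσᵢ² = 1.346 + 0.762 + 0.504 + 1.716 + 1.067 + 0.530 + 0.507 = 6.432
α = (k/(k−1))·(1 − Σσᵢ²/Var(T)) = (7/6)·(1 − 6.432/21.286) = 0.814

α = 0.814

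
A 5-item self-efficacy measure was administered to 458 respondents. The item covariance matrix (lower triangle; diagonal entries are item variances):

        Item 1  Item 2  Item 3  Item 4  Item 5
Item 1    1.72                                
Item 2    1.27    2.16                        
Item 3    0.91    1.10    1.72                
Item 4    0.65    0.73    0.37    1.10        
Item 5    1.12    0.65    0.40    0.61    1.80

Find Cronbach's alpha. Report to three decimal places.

α = 0.809

ΣVar(i) = 1.72 + 2.16 + 1.72 + 1.10 + 1.80 = 8.50
Σ_{i<j} σ_ij = 7.81
σ²_T = 8.50 + 2 × 7.81 = 24.12
α = (k/(k−1))·(1 − ΣVar(i)/σ²_T) = (5/4)·(1 − 8.50/24.12) = 0.809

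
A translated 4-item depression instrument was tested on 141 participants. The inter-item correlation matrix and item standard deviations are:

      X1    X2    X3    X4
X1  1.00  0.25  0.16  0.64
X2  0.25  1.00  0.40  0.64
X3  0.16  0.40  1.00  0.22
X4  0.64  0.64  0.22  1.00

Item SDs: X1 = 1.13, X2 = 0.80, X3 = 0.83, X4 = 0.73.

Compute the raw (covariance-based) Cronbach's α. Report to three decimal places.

Σσ²ᵢ = 1.13² + 0.80² + 0.83² + 0.73² = 3.1387
Covariances σ_ij = r_ij · s_i · s_j:
  σ(X1,X2) = 0.25 × 1.13 × 0.80 = 0.2260
  σ(X1,X3) = 0.16 × 1.13 × 0.83 = 0.1501
  σ(X1,X4) = 0.64 × 1.13 × 0.73 = 0.5279
  σ(X2,X3) = 0.40 × 0.80 × 0.83 = 0.2656
  σ(X2,X4) = 0.64 × 0.80 × 0.73 = 0.3738
  σ(X3,X4) = 0.22 × 0.83 × 0.73 = 0.1333
σ²_T = Σσ²ᵢ + 2·Σσ_ij = 3.1387 + 2 × 1.6767 = 6.4921
α = (4/3)·(1 − 3.1387/6.4921) = 0.689

α = 0.689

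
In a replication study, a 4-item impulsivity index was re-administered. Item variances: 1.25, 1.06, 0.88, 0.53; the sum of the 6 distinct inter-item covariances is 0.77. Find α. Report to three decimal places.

α = 0.390

sum of item variances = 1.25 + 1.06 + 0.88 + 0.53 = 3.72
Sum of distinct covariances = 0.77
total variance = sum of item variances + 2·Σcov = 3.72 + 2 × 0.77 = 5.26
α = (4/3)·(1 − 3.72/5.26) = 0.390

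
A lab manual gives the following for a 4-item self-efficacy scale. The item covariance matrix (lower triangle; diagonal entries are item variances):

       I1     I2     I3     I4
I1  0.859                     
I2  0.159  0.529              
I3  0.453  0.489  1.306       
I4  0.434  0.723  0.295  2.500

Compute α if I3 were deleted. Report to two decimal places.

Remaining items: I1, I2, I4 (k = 3).
Σσ²ᵢ = 0.859 + 0.529 + 2.500 = 3.888
σ²_total = 3.888 + 2 × 1.316 = 6.520
α (item deleted) = (3/2)·(1 − 3.888/6.520) = 0.61

α = 0.61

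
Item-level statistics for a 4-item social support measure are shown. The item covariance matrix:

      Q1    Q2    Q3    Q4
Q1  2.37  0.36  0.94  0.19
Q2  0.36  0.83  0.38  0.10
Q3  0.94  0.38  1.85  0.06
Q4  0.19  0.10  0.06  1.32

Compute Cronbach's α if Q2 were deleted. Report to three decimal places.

α = 0.451

Remaining items: Q1, Q3, Q4 (k = 3).
Σσ²ᵢ = 2.37 + 1.85 + 1.32 = 5.54
σ²_T = 5.54 + 2 × 1.19 = 7.92
α (item deleted) = (3/2)·(1 − 5.54/7.92) = 0.451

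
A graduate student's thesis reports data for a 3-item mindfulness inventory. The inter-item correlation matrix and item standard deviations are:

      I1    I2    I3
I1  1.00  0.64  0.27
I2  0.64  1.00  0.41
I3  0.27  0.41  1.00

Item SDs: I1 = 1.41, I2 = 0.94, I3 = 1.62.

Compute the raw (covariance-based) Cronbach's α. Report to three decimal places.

Σσ²ᵢ = 1.41² + 0.94² + 1.62² = 5.4961
Covariances σ_ij = r_ij · s_i · s_j:
  σ(I1,I2) = 0.64 × 1.41 × 0.94 = 0.8483
  σ(I1,I3) = 0.27 × 1.41 × 1.62 = 0.6167
  σ(I2,I3) = 0.41 × 0.94 × 1.62 = 0.6243
σ²_T = Σσ²ᵢ + 2·Σσ_ij = 5.4961 + 2 × 2.0893 = 9.6747
α = (3/2)·(1 − 5.4961/9.6747) = 0.648

Cronbach's α = 0.648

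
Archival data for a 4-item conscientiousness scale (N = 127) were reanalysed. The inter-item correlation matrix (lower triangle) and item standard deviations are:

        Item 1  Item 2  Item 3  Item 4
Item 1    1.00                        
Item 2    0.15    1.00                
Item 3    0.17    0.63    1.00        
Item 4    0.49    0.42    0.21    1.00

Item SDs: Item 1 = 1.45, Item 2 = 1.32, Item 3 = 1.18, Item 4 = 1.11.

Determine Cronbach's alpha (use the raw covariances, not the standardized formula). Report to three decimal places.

Σσ²ᵢ = 1.45² + 1.32² + 1.18² + 1.11² = 6.4694
Covariances σ_ij = r_ij · s_i · s_j:
  σ(Item 1,Item 2) = 0.15 × 1.45 × 1.32 = 0.2871
  σ(Item 1,Item 3) = 0.17 × 1.45 × 1.18 = 0.2909
  σ(Item 1,Item 4) = 0.49 × 1.45 × 1.11 = 0.7887
  σ(Item 2,Item 3) = 0.63 × 1.32 × 1.18 = 0.9813
  σ(Item 2,Item 4) = 0.42 × 1.32 × 1.11 = 0.6154
  σ(Item 3,Item 4) = 0.21 × 1.18 × 1.11 = 0.2751
σ²_T = Σσ²ᵢ + 2·Σσ_ij = 6.4694 + 2 × 3.2385 = 12.9464
α = (4/3)·(1 − 6.4694/12.9464) = 0.667

α = 0.667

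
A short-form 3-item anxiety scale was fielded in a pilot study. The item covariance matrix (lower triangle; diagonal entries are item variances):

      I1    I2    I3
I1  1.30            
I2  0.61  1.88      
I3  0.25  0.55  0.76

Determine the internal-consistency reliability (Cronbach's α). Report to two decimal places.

Cronbach's α = 0.63

sum of item variances = 1.30 + 1.88 + 0.76 = 3.94
Sum of off-diagonal covariances = 1.41
σ²_T = 3.94 + 2 × 1.41 = 6.76
α = (k/(k−1))·(1 − sum of item variances/σ²_T) = (3/2)·(1 − 3.94/6.76) = 0.63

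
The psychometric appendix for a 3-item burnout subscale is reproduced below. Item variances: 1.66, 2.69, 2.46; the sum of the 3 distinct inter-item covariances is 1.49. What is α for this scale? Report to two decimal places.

α = 0.46

Σσᵢ² = 1.66 + 2.69 + 2.46 = 6.81
Sum of distinct covariances = 1.49
σ²_T = Σσᵢ² + 2·Σcov = 6.81 + 2 × 1.49 = 9.79
α = (3/2)·(1 − 6.81/9.79) = 0.46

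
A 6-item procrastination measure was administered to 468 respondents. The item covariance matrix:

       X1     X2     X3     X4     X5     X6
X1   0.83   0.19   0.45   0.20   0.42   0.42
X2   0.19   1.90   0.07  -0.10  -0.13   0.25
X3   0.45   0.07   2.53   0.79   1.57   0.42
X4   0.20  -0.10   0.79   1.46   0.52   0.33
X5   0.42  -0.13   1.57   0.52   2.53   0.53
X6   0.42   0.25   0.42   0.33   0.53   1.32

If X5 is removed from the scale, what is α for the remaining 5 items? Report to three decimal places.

α = 0.536

Remaining items: X1, X2, X3, X4, X6 (k = 5).
Σσ²ᵢ = 0.83 + 1.90 + 2.53 + 1.46 + 1.32 = 8.04
Var(T) = 8.04 + 2 × 3.02 = 14.08
α (item deleted) = (5/4)·(1 − 8.04/14.08) = 0.536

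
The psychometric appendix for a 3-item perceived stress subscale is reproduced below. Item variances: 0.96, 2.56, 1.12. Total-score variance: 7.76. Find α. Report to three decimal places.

α = 0.603

ΣVar(i) = 0.96 + 2.56 + 1.12 = 4.64
α = (k/(k−1))·(1 − ΣVar(i)/Var(T)) = (3/2)·(1 − 4.64/7.76) = 0.603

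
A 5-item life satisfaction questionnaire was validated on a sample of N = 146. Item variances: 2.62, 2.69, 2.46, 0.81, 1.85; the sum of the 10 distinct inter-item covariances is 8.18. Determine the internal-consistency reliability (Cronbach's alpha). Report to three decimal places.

Σσᵢ² = 2.62 + 2.69 + 2.46 + 0.81 + 1.85 = 10.43
Sum of distinct covariances = 8.18
total variance = Σσᵢ² + 2·Σcov = 10.43 + 2 × 8.18 = 26.79
α = (5/4)·(1 − 10.43/26.79) = 0.763

Cronbach's alpha = 0.763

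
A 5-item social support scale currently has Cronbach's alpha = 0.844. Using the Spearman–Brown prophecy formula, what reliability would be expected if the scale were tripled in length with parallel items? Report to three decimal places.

Length factor m = 3
α' = m·α / (1 + (m−1)·α)
   = 3 × 0.844 / (1 + (3 − 1) × 0.844)
   = 2.5320 / 2.6880 = 0.942

predicted reliability = 0.942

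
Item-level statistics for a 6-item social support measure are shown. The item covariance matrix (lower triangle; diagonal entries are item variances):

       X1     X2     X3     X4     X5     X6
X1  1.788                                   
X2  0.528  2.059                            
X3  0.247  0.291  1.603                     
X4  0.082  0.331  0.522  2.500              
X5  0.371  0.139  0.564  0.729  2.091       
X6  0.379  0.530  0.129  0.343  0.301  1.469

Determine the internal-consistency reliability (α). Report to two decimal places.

α = 0.59

Σσ²ᵢ = 1.788 + 2.059 + 1.603 + 2.500 + 2.091 + 1.469 = 11.510
Sum of the distinct covariances = 5.486
σ²_T = 11.510 + 2 × 5.486 = 22.482
α = (k/(k−1))·(1 − Σσ²ᵢ/σ²_T) = (6/5)·(1 − 11.510/22.482) = 0.59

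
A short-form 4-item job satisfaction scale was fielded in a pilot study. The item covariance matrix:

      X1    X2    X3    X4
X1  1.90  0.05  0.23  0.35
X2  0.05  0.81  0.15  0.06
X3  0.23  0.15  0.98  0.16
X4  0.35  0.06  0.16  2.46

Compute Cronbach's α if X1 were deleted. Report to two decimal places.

Cronbach's α = 0.22

Remaining items: X2, X3, X4 (k = 3).
Σσ²ᵢ = 0.81 + 0.98 + 2.46 = 4.25
σ²_total = 4.25 + 2 × 0.37 = 4.99
α (item deleted) = (3/2)·(1 − 4.25/4.99) = 0.22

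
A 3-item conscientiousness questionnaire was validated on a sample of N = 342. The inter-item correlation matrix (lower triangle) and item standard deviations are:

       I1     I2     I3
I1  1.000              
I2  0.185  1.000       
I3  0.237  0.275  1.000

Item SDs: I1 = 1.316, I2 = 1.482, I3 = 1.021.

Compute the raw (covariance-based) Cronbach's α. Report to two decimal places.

Cronbach's α = 0.46

Σσ²ᵢ = 1.316² + 1.482² + 1.021² = 4.9706
Covariances σ_ij = r_ij · s_i · s_j:
  σ(I1,I2) = 0.185 × 1.316 × 1.482 = 0.3608
  σ(I1,I3) = 0.237 × 1.316 × 1.021 = 0.3184
  σ(I2,I3) = 0.275 × 1.482 × 1.021 = 0.4161
σ²_T = Σσ²ᵢ + 2·Σσ_ij = 4.9706 + 2 × 1.0953 = 7.1612
α = (3/2)·(1 − 4.9706/7.1612) = 0.46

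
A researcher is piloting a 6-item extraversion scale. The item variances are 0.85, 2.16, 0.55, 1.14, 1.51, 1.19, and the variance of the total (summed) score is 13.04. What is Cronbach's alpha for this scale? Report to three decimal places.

Cronbach's alpha = 0.519

sum of item variances = 0.85 + 2.16 + 0.55 + 1.14 + 1.51 + 1.19 = 7.40
α = (k/(k−1))·(1 − sum of item variances/Var(T)) = (6/5)·(1 − 7.40/13.04) = 0.519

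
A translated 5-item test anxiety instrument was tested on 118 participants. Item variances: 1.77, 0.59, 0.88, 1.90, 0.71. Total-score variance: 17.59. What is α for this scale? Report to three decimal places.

sum of item variances = 1.77 + 0.59 + 0.88 + 1.90 + 0.71 = 5.85
α = (k/(k−1))·(1 − sum of item variances/total variance) = (5/4)·(1 − 5.85/17.59) = 0.834

α = 0.834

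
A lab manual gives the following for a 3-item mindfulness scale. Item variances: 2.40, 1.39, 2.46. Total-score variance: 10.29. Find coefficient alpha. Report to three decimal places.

coefficient alpha = 0.589

ΣVar(i) = 2.40 + 1.39 + 2.46 = 6.25
α = (k/(k−1))·(1 − ΣVar(i)/total variance) = (3/2)·(1 − 6.25/10.29) = 0.589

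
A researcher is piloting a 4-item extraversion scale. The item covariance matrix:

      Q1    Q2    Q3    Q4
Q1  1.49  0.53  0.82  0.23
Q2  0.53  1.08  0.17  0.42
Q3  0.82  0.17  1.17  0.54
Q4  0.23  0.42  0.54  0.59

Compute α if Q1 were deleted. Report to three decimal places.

α = 0.665

Remaining items: Q2, Q3, Q4 (k = 3).
Σσ²ᵢ = 1.08 + 1.17 + 0.59 = 2.84
σ²_T = 2.84 + 2 × 1.13 = 5.10
α (item deleted) = (3/2)·(1 − 2.84/5.10) = 0.665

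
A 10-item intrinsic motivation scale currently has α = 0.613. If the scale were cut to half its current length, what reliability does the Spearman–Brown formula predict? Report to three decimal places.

Length factor m = 1/2
α' = m·α / (1 − (1−m)·α)
   = 1/2 × 0.613 / (1 − (1 − 1/2) × 0.613)
   = 0.3065 / 0.6935 = 0.442

predicted reliability = 0.442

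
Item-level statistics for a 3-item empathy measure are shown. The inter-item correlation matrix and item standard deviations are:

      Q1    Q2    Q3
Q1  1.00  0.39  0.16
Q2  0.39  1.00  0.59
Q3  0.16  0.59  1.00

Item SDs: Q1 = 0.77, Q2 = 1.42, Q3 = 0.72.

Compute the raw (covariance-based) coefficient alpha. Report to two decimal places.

coefficient alpha = 0.63

Σσ²ᵢ = 0.77² + 1.42² + 0.72² = 3.1277
Covariances σ_ij = r_ij · s_i · s_j:
  σ(Q1,Q2) = 0.39 × 0.77 × 1.42 = 0.4264
  σ(Q1,Q3) = 0.16 × 0.77 × 0.72 = 0.0887
  σ(Q2,Q3) = 0.59 × 1.42 × 0.72 = 0.6032
σ²_T = Σσ²ᵢ + 2·Σσ_ij = 3.1277 + 2 × 1.1183 = 5.3643
α = (3/2)·(1 − 3.1277/5.3643) = 0.63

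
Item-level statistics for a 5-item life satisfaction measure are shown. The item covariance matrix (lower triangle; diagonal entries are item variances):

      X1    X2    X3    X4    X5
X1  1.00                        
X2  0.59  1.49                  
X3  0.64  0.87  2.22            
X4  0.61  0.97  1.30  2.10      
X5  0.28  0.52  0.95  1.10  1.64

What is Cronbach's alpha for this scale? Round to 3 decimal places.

ΣVar(i) = 1.00 + 1.49 + 2.22 + 2.10 + 1.64 = 8.45
Sum of the distinct covariances = 7.83
σ²_total = 8.45 + 2 × 7.83 = 24.11
α = (k/(k−1))·(1 − ΣVar(i)/σ²_total) = (5/4)·(1 − 8.45/24.11) = 0.812

Cronbach's alpha = 0.812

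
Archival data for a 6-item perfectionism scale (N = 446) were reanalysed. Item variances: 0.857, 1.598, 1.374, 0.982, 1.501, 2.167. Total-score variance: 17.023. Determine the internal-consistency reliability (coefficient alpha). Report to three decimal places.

sum of item variances = 0.857 + 1.598 + 1.374 + 0.982 + 1.501 + 2.167 = 8.479
α = (k/(k−1))·(1 − sum of item variances/σ²_T) = (6/5)·(1 − 8.479/17.023) = 0.602

α = 0.602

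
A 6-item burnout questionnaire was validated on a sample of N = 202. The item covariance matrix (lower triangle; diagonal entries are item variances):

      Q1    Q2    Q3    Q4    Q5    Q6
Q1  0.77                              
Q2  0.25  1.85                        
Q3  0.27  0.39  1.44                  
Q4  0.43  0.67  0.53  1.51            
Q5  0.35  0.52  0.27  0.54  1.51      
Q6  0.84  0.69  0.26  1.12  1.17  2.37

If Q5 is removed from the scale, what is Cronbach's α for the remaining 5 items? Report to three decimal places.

Remaining items: Q1, Q2, Q3, Q4, Q6 (k = 5).
Σσᵢ² = 0.77 + 1.85 + 1.44 + 1.51 + 2.37 = 7.94
Var(T) = 7.94 + 2 × 5.45 = 18.84
α (item deleted) = (5/4)·(1 − 7.94/18.84) = 0.723

Cronbach's α = 0.723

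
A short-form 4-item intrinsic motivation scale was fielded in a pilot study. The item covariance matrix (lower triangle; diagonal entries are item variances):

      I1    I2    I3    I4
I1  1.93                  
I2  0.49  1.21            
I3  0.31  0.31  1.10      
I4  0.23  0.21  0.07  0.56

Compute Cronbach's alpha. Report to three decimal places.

Cronbach's alpha = 0.537

sum of item variances = 1.93 + 1.21 + 1.10 + 0.56 = 4.80
Sum of off-diagonal covariances = 1.62
σ²_total = 4.80 + 2 × 1.62 = 8.04
α = (k/(k−1))·(1 − sum of item variances/σ²_total) = (4/3)·(1 − 4.80/8.04) = 0.537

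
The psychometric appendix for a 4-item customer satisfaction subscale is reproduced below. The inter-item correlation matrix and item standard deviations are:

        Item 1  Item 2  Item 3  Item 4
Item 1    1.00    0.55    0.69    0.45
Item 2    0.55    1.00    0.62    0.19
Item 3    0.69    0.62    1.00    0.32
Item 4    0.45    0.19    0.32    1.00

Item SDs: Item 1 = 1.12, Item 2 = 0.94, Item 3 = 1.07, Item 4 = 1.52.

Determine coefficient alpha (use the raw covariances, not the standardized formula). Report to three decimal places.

Σσ²ᵢ = 1.12² + 0.94² + 1.07² + 1.52² = 5.5933
Covariances σ_ij = r_ij · s_i · s_j:
  σ(Item 1,Item 2) = 0.55 × 1.12 × 0.94 = 0.5790
  σ(Item 1,Item 3) = 0.69 × 1.12 × 1.07 = 0.8269
  σ(Item 1,Item 4) = 0.45 × 1.12 × 1.52 = 0.7661
  σ(Item 2,Item 3) = 0.62 × 0.94 × 1.07 = 0.6236
  σ(Item 2,Item 4) = 0.19 × 0.94 × 1.52 = 0.2715
  σ(Item 3,Item 4) = 0.32 × 1.07 × 1.52 = 0.5204
σ²_T = Σσ²ᵢ + 2·Σσ_ij = 5.5933 + 2 × 3.5875 = 12.7683
α = (4/3)·(1 − 5.5933/12.7683) = 0.749

coefficient alpha = 0.749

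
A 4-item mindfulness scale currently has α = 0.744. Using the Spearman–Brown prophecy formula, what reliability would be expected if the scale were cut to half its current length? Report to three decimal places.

Length factor m = 1/2
α' = m·α / (1 − (1−m)·α)
   = 1/2 × 0.744 / (1 − (1 − 1/2) × 0.744)
   = 0.3720 / 0.6280 = 0.592

predicted reliability = 0.592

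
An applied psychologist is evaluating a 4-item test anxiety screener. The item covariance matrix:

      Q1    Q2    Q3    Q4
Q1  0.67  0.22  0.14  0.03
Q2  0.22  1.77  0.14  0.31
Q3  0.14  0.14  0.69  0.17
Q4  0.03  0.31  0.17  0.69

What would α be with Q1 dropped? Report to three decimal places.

Remaining items: Q2, Q3, Q4 (k = 3).
sum of item variances = 1.77 + 0.69 + 0.69 = 3.15
σ²_total = 3.15 + 2 × 0.62 = 4.39
α (item deleted) = (3/2)·(1 − 3.15/4.39) = 0.424

α = 0.424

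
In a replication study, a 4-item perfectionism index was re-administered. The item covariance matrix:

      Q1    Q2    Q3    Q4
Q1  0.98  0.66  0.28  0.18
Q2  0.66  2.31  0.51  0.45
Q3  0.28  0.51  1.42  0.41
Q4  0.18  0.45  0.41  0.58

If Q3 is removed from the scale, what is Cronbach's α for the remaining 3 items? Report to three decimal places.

α = 0.600

Remaining items: Q1, Q2, Q4 (k = 3).
Σσ²ᵢ = 0.98 + 2.31 + 0.58 = 3.87
σ²_T = 3.87 + 2 × 1.29 = 6.45
α (item deleted) = (3/2)·(1 − 3.87/6.45) = 0.600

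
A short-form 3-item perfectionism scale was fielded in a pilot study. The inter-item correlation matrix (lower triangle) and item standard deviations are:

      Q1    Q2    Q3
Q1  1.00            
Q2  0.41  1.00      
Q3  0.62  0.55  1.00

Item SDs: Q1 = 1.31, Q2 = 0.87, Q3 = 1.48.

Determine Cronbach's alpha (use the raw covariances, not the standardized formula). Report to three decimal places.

Σσ²ᵢ = 1.31² + 0.87² + 1.48² = 4.6634
Covariances σ_ij = r_ij · s_i · s_j:
  σ(Q1,Q2) = 0.41 × 1.31 × 0.87 = 0.4673
  σ(Q1,Q3) = 0.62 × 1.31 × 1.48 = 1.2021
  σ(Q2,Q3) = 0.55 × 0.87 × 1.48 = 0.7082
σ²_T = Σσ²ᵢ + 2·Σσ_ij = 4.6634 + 2 × 2.3776 = 9.4186
α = (3/2)·(1 − 4.6634/9.4186) = 0.757

Cronbach's alpha = 0.757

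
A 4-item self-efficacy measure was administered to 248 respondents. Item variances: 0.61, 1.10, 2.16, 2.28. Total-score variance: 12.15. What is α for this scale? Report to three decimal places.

α = 0.658

Σσ²ᵢ = 0.61 + 1.10 + 2.16 + 2.28 = 6.15
α = (k/(k−1))·(1 − Σσ²ᵢ/σ²_T) = (4/3)·(1 − 6.15/12.15) = 0.658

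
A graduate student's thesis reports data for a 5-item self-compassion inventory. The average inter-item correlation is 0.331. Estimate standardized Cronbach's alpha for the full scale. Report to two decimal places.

Standardized α = k·r̄ / (1 + (k−1)·r̄) = 5 × 0.331 / (1 + 4 × 0.331)
  = 1.6550 / 2.3240 = 0.71

α = 0.71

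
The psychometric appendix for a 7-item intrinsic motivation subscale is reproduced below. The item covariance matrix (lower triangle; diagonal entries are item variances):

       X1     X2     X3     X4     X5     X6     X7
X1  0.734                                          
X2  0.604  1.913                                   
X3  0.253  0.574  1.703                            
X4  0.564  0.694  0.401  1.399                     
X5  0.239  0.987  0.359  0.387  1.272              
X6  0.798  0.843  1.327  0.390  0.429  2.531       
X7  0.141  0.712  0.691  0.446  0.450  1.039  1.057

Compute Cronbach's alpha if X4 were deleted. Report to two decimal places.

α = 0.81

Remaining items: X1, X2, X3, X5, X6, X7 (k = 6).
ΣVar(i) = 0.734 + 1.913 + 1.703 + 1.272 + 2.531 + 1.057 = 9.210
total variance = 9.210 + 2 × 9.446 = 28.102
α (item deleted) = (6/5)·(1 − 9.210/28.102) = 0.81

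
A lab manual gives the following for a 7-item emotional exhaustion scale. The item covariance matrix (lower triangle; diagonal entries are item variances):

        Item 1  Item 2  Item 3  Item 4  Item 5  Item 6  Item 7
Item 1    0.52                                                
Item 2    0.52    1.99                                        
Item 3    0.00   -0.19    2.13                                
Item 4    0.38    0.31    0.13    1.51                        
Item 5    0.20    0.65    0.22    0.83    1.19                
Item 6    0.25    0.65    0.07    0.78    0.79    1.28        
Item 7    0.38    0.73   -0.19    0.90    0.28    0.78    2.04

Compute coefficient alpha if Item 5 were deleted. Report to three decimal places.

Remaining items: Item 1, Item 2, Item 3, Item 4, Item 6, Item 7 (k = 6).
ΣVar(i) = 0.52 + 1.99 + 2.13 + 1.51 + 1.28 + 2.04 = 9.47
σ²_total = 9.47 + 2 × 5.50 = 20.47
α (item deleted) = (6/5)·(1 − 9.47/20.47) = 0.645

α = 0.645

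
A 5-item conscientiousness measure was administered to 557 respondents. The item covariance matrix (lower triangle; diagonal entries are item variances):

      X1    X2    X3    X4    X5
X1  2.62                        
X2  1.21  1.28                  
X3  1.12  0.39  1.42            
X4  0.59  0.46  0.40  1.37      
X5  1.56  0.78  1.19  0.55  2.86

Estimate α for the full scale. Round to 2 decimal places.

α = 0.79

ΣVar(i) = 2.62 + 1.28 + 1.42 + 1.37 + 2.86 = 9.55
Sum of off-diagonal covariances = 8.25
Var(T) = 9.55 + 2 × 8.25 = 26.05
α = (k/(k−1))·(1 − ΣVar(i)/Var(T)) = (5/4)·(1 − 9.55/26.05) = 0.79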